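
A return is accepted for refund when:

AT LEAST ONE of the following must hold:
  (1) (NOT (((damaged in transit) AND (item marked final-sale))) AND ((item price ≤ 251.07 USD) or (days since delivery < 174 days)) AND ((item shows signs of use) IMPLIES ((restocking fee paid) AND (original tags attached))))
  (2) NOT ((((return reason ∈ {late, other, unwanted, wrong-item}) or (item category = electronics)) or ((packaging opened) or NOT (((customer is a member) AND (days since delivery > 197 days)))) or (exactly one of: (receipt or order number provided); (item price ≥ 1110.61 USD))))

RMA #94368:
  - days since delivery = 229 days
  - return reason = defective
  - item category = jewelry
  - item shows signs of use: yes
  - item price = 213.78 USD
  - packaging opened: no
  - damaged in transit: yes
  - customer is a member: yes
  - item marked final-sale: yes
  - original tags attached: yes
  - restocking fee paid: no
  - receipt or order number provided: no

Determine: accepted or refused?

Accepted

Atomic conditions:
  damaged in transit: yes → true
  item marked final-sale: yes → true
  item price ≤ 251.07 USD: 213.78 ≤ 251.07 is true
  days since delivery < 174 days: 229 < 174 is false
  item shows signs of use: yes → true
  restocking fee paid: no → false
  original tags attached: yes → true
  return reason ∈ {late, other, unwanted, wrong-item}: defective is not in the set → false
  item category = electronics: jewelry == electronics is false
  packaging opened: no → false
  customer is a member: yes → true
  days since delivery > 197 days: 229 > 197 is true
  receipt or order number provided: no → false
  item price ≥ 1110.61 USD: 213.78 ≥ 1110.61 is false
Combine:
[1.1.1] true AND true = true
[1.1] NOT true = false
[1.2] true OR false = true
[1.3.2] false AND true = false
[1.3] true → false = false
[1] false AND true AND false = false
[2.1.1] false OR false = false
[2.1.2.2.1] true AND true = true
[2.1.2.2] NOT true = false
[2.1.2] false OR false = false
[2.1.3] exactly-one(false, false) = false
[2.1] false OR false OR false = false
[2] NOT false = true
[root] false OR true = true
Overall: true → accepted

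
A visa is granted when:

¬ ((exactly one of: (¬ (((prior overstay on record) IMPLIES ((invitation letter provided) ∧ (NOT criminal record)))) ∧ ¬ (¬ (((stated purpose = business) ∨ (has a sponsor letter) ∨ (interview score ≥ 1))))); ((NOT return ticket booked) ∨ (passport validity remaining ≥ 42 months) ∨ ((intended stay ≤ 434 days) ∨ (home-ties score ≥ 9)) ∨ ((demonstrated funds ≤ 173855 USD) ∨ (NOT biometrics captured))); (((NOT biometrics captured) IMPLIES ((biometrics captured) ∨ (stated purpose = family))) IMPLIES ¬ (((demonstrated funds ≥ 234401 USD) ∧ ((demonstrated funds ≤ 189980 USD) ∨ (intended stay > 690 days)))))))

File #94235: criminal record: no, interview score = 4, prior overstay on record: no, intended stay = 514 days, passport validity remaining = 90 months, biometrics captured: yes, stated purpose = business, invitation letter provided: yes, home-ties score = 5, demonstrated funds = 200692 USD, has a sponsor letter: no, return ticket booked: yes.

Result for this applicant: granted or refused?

Granted

Atomic conditions:
  prior overstay on record: no → false
  invitation letter provided: yes → true
  NOT criminal record: no → true
  stated purpose = business: business == business is true
  has a sponsor letter: no → false
  interview score ≥ 1: 4 ≥ 1 is true
  NOT return ticket booked: yes → false
  passport validity remaining ≥ 42 months: 90 ≥ 42 is true
  intended stay ≤ 434 days: 514 ≤ 434 is false
  home-ties score ≥ 9: 5 ≥ 9 is false
  demonstrated funds ≤ 173855 USD: 200692 ≤ 173855 is false
  NOT biometrics captured: yes → false
  biometrics captured: yes → true
  stated purpose = family: business == family is false
  demonstrated funds ≥ 234401 USD: 200692 ≥ 234401 is false
  demonstrated funds ≤ 189980 USD: 200692 ≤ 189980 is false
  intended stay > 690 days: 514 > 690 is false
Combine:
[1.1.1.1.2] true AND true = true
[1.1.1.1] false → true (antecedent false ⇒ implication holds) = true
[1.1.1] NOT true = false
[1.1.2.1.1] true OR false OR true = true
[1.1.2.1] NOT true = false
[1.1.2] NOT false = true
[1.1] false AND true = false
[1.2.3] false OR false = false
[1.2.4] false OR false = false
[1.2] false OR true OR false OR false = true
[1.3.1.2] true OR false = true
[1.3.1] false → true (antecedent false ⇒ implication holds) = true
[1.3.2.1.2] false OR false = false
[1.3.2.1] false AND false = false
[1.3.2] NOT false = true
[1.3] true → true = true
[1] exactly-one(false, true, true) = false
[root] NOT false = true
Overall: true → granted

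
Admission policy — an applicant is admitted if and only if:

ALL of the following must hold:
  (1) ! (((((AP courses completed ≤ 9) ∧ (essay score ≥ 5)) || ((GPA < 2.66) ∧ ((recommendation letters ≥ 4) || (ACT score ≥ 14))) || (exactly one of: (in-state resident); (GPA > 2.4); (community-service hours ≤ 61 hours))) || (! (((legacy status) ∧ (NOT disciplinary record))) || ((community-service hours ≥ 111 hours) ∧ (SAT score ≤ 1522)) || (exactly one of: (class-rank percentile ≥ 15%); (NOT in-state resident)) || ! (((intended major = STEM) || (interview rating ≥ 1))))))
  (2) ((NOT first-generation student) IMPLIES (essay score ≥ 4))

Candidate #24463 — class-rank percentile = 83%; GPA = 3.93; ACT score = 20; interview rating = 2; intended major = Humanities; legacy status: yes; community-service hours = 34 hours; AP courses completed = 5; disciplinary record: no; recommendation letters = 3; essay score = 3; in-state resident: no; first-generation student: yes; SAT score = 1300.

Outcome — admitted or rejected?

Admitted

Atomic conditions:
  AP courses completed ≤ 9: 5 ≤ 9 is true
  essay score ≥ 5: 3 ≥ 5 is false
  GPA < 2.66: 3.93 < 2.66 is false
  recommendation letters ≥ 4: 3 ≥ 4 is false
  ACT score ≥ 14: 20 ≥ 14 is true
  in-state resident: no → false
  GPA > 2.4: 3.93 > 2.4 is true
  community-service hours ≤ 61 hours: 34 ≤ 61 is true
  legacy status: yes → true
  NOT disciplinary record: no → true
  community-service hours ≥ 111 hours: 34 ≥ 111 is false
  SAT score ≤ 1522: 1300 ≤ 1522 is true
  class-rank percentile ≥ 15%: 83 ≥ 15 is true
  NOT in-state resident: no → true
  intended major = STEM: Humanities == STEM is false
  interview rating ≥ 1: 2 ≥ 1 is true
  NOT first-generation student: yes → false
  essay score ≥ 4: 3 ≥ 4 is false
Combine:
[1.1.1.1] true AND false = false
[1.1.1.2.2] false OR true = true
[1.1.1.2] false AND true = false
[1.1.1.3] exactly-one(false, true, true) = false
[1.1.1] false OR false OR false = false
[1.1.2.1.1] true AND true = true
[1.1.2.1] NOT true = false
[1.1.2.2] false AND true = false
[1.1.2.3] exactly-one(true, true) = false
[1.1.2.4.1] false OR true = true
[1.1.2.4] NOT true = false
[1.1.2] false OR false OR false OR false = false
[1.1] false OR false = false
[1] NOT false = true
[2] false → false (antecedent false ⇒ implication holds) = true
[root] true AND true = true
Overall: true → admitted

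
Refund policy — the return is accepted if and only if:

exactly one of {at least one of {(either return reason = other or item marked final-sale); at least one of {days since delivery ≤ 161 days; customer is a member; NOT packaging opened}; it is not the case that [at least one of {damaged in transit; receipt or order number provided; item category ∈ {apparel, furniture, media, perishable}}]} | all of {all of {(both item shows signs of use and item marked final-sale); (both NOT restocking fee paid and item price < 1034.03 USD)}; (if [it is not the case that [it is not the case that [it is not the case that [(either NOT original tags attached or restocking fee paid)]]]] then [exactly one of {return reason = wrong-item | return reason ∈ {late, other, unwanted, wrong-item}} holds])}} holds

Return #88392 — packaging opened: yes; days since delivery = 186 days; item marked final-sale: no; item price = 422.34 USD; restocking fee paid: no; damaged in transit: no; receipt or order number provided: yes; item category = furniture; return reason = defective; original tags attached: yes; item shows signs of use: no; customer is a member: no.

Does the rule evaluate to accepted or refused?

Refused

Atomic conditions:
  return reason = other: defective == other is false
  item marked final-sale: no → false
  days since delivery ≤ 161 days: 186 ≤ 161 is false
  customer is a member: no → false
  NOT packaging opened: yes → false
  damaged in transit: no → false
  receipt or order number provided: yes → true
  item category ∈ {apparel, furniture, media, perishable}: furniture is in the set → true
  item shows signs of use: no → false
  NOT restocking fee paid: no → true
  item price < 1034.03 USD: 422.34 < 1034.03 is true
  NOT original tags attached: yes → false
  restocking fee paid: no → false
  return reason = wrong-item: defective == wrong-item is false
  return reason ∈ {late, other, unwanted, wrong-item}: defective is not in the set → false
Combine:
[1.1] false OR false = false
[1.2] false OR false OR false = false
[1.3.1] false OR true OR true = true
[1.3] NOT true = false
[1] false OR false OR false = false
[2.1.1] false AND false = false
[2.1.2] true AND true = true
[2.1] false AND true = false
[2.2.1.1.1.1] false OR false = false
[2.2.1.1.1] NOT false = true
[2.2.1.1] NOT true = false
[2.2.1] NOT false = true
[2.2.2] exactly-one(false, false) = false
[2.2] true → false = false
[2] false AND false = false
[root] exactly-one(false, false) = false
Overall: false → refused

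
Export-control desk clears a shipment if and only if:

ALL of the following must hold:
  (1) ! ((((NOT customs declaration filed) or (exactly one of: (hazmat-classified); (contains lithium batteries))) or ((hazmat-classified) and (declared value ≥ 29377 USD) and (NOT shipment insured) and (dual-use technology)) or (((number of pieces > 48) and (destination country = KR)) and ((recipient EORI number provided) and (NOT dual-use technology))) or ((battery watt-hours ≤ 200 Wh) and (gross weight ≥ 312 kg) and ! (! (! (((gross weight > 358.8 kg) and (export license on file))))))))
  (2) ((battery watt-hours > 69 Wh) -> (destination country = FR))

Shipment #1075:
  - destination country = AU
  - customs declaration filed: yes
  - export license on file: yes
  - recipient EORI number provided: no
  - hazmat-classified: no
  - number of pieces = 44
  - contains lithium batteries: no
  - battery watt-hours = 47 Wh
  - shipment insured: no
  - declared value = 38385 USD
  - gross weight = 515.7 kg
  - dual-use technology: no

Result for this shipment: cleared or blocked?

Cleared

Atomic conditions:
  NOT customs declaration filed: yes → false
  hazmat-classified: no → false
  contains lithium batteries: no → false
  declared value ≥ 29377 USD: 38385 ≥ 29377 is true
  NOT shipment insured: no → true
  dual-use technology: no → false
  number of pieces > 48: 44 > 48 is false
  destination country = KR: AU == KR is false
  recipient EORI number provided: no → false
  NOT dual-use technology: no → true
  battery watt-hours ≤ 200 Wh: 47 ≤ 200 is true
  gross weight ≥ 312 kg: 515.7 ≥ 312 is true
  gross weight > 358.8 kg: 515.7 > 358.8 is true
  export license on file: yes → true
  battery watt-hours > 69 Wh: 47 > 69 is false
  destination country = FR: AU == FR is false
Combine:
[1.1.1.2] exactly-one(false, false) = false
[1.1.1] false OR false = false
[1.1.2] false AND true AND true AND false = false
[1.1.3.1] false AND false = false
[1.1.3.2] false AND true = false
[1.1.3] false AND false = false
[1.1.4.3.1.1.1] true AND true = true
[1.1.4.3.1.1] NOT true = false
[1.1.4.3.1] NOT false = true
[1.1.4.3] NOT true = false
[1.1.4] true AND true AND false = false
[1.1] false OR false OR false OR false = false
[1] NOT false = true
[2] false → false (antecedent false ⇒ implication holds) = true
[root] true AND true = true
Overall: true → cleared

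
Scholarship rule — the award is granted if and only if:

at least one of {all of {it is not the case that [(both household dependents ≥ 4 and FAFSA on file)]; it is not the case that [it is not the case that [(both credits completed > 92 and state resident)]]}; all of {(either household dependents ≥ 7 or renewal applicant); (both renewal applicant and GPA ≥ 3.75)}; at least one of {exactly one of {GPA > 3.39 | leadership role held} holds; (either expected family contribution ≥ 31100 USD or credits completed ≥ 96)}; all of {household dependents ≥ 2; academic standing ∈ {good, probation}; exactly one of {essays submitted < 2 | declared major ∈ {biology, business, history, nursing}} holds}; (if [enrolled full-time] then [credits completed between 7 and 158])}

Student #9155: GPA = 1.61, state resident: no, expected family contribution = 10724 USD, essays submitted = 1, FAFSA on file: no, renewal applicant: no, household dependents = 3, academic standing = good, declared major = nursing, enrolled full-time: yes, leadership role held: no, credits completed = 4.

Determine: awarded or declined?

Atomic conditions:
  household dependents ≥ 4: 3 ≥ 4 is false
  FAFSA on file: no → false
  credits completed > 92: 4 > 92 is false
  state resident: no → false
  household dependents ≥ 7: 3 ≥ 7 is false
  renewal applicant: no → false
  GPA ≥ 3.75: 1.61 ≥ 3.75 is false
  GPA > 3.39: 1.61 > 3.39 is false
  leadership role held: no → false
  expected family contribution ≥ 31100 USD: 10724 ≥ 31100 is false
  credits completed ≥ 96: 4 ≥ 96 is false
  household dependents ≥ 2: 3 ≥ 2 is true
  academic standing ∈ {good, probation}: good is in the set → true
  essays submitted < 2: 1 < 2 is true
  declared major ∈ {biology, business, history, nursing}: nursing is in the set → true
  enrolled full-time: yes → true
  credits completed between 7 and 158: 4 in [7, 158] is false
Combine:
[1.1.1] false AND false = false
[1.1] NOT false = true
[1.2.1.1] false AND false = false
[1.2.1] NOT false = true
[1.2] NOT true = false
[1] true AND false = false
[2.1] false OR false = false
[2.2] false AND false = false
[2] false AND false = false
[3.1] exactly-one(false, false) = false
[3.2] false OR false = false
[3] false OR false = false
[4.3] exactly-one(true, true) = false
[4] true AND true AND false = false
[5] true → false = false
[root] false OR false OR false OR false OR false = false
Overall: false → declined

Declined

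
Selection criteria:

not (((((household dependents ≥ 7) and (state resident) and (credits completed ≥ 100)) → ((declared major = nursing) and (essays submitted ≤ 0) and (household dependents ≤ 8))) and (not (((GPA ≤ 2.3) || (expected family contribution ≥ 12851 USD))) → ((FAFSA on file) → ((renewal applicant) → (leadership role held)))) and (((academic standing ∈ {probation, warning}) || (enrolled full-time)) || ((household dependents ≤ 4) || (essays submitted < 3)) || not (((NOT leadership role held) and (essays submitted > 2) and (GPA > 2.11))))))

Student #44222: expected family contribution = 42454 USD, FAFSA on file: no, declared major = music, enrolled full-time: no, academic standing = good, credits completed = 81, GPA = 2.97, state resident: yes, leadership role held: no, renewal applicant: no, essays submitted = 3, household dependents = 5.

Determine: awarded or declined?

Atomic conditions:
  household dependents ≥ 7: 5 ≥ 7 is false
  state resident: yes → true
  credits completed ≥ 100: 81 ≥ 100 is false
  declared major = nursing: music == nursing is false
  essays submitted ≤ 0: 3 ≤ 0 is false
  household dependents ≤ 8: 5 ≤ 8 is true
  GPA ≤ 2.3: 2.97 ≤ 2.3 is false
  expected family contribution ≥ 12851 USD: 42454 ≥ 12851 is true
  FAFSA on file: no → false
  renewal applicant: no → false
  leadership role held: no → false
  academic standing ∈ {probation, warning}: good is not in the set → false
  enrolled full-time: no → false
  household dependents ≤ 4: 5 ≤ 4 is false
  essays submitted < 3: 3 < 3 is false
  NOT leadership role held: no → true
  essays submitted > 2: 3 > 2 is true
  GPA > 2.11: 2.97 > 2.11 is true
Combine:
[1.1.1] false AND true AND false = false
[1.1.2] false AND false AND true = false
[1.1] false → false (antecedent false ⇒ implication holds) = true
[1.2.1.1] false OR true = true
[1.2.1] NOT true = false
[1.2.2.2] false → false (antecedent false ⇒ implication holds) = true
[1.2.2] false → true (antecedent false ⇒ implication holds) = true
[1.2] false → true (antecedent false ⇒ implication holds) = true
[1.3.1] false OR false = false
[1.3.2] false OR false = false
[1.3.3.1] true AND true AND true = true
[1.3.3] NOT true = false
[1.3] false OR false OR false = false
[1] true AND true AND false = false
[root] NOT false = true
Overall: true → awarded

Awarded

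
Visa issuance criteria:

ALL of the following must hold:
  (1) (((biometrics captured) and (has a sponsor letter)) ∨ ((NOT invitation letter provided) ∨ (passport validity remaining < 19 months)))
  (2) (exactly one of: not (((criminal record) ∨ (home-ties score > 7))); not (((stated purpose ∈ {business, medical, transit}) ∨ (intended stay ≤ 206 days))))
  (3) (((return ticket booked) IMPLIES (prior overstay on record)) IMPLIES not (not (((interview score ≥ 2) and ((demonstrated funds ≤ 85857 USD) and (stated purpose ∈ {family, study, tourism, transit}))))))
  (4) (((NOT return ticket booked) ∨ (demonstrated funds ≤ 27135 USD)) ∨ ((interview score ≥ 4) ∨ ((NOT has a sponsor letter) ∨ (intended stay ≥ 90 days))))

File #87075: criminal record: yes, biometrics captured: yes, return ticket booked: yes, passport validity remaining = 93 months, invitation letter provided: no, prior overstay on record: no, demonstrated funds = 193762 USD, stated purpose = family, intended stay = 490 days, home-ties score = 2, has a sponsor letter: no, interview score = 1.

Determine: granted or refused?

Atomic conditions:
  biometrics captured: yes → true
  has a sponsor letter: no → false
  NOT invitation letter provided: no → true
  passport validity remaining < 19 months: 93 < 19 is false
  criminal record: yes → true
  home-ties score > 7: 2 > 7 is false
  stated purpose ∈ {business, medical, transit}: family is not in the set → false
  intended stay ≤ 206 days: 490 ≤ 206 is false
  return ticket booked: yes → true
  prior overstay on record: no → false
  interview score ≥ 2: 1 ≥ 2 is false
  demonstrated funds ≤ 85857 USD: 193762 ≤ 85857 is false
  stated purpose ∈ {family, study, tourism, transit}: family is in the set → true
  NOT return ticket booked: yes → false
  demonstrated funds ≤ 27135 USD: 193762 ≤ 27135 is false
  interview score ≥ 4: 1 ≥ 4 is false
  NOT has a sponsor letter: no → true
  intended stay ≥ 90 days: 490 ≥ 90 is true
Combine:
[1.1] true AND false = false
[1.2] true OR false = true
[1] false OR true = true
[2.1.1] true OR false = true
[2.1] NOT true = false
[2.2.1] false OR false = false
[2.2] NOT false = true
[2] exactly-one(false, true) = true
[3.1] true → false = false
[3.2.1.1.2] false AND true = false
[3.2.1.1] false AND false = false
[3.2.1] NOT false = true
[3.2] NOT true = false
[3] false → false (antecedent false ⇒ implication holds) = true
[4.1] false OR false = false
[4.2.2] true OR true = true
[4.2] false OR true = true
[4] false OR true = true
[root] true AND true AND true AND true = true
Overall: true → granted

Granted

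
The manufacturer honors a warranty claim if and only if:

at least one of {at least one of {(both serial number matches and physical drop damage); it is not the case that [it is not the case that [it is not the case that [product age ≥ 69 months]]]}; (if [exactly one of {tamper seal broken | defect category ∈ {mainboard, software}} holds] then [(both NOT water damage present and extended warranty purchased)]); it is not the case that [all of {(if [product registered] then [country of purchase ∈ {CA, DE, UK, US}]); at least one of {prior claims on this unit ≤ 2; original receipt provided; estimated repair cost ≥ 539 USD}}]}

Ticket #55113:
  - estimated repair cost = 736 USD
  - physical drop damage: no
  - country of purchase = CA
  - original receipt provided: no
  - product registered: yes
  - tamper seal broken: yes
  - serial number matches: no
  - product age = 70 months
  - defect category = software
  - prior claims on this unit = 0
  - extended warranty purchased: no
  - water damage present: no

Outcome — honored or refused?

Honored

Atomic conditions:
  serial number matches: no → false
  physical drop damage: no → false
  product age ≥ 69 months: 70 ≥ 69 is true
  tamper seal broken: yes → true
  defect category ∈ {mainboard, software}: software is in the set → true
  NOT water damage present: no → true
  extended warranty purchased: no → false
  product registered: yes → true
  country of purchase ∈ {CA, DE, UK, US}: CA is in the set → true
  prior claims on this unit ≤ 2: 0 ≤ 2 is true
  original receipt provided: no → false
  estimated repair cost ≥ 539 USD: 736 ≥ 539 is true
Combine:
[1.1] false AND false = false
[1.2.1.1] NOT true = false
[1.2.1] NOT false = true
[1.2] NOT true = false
[1] false OR false = false
[2.1] exactly-one(true, true) = false
[2.2] true AND false = false
[2] false → false (antecedent false ⇒ implication holds) = true
[3.1.1] true → true = true
[3.1.2] true OR false OR true = true
[3.1] true AND true = true
[3] NOT true = false
[root] false OR true OR false = true
Overall: true → honored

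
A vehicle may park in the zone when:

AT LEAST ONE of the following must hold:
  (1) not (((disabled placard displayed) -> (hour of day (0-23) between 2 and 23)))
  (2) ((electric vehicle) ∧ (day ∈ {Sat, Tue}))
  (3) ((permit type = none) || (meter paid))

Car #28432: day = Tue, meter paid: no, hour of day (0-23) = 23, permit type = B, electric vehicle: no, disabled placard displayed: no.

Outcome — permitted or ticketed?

Atomic conditions:
  disabled placard displayed: no → false
  hour of day (0-23) between 2 and 23: 23 in [2, 23] is true
  electric vehicle: no → false
  day ∈ {Sat, Tue}: Tue is in the set → true
  permit type = none: B == none is false
  meter paid: no → false
Combine:
[1.1] false → true (antecedent false ⇒ implication holds) = true
[1] NOT true = false
[2] false AND true = false
[3] false OR false = false
[root] false OR false OR false = false
Overall: false → ticketed

Ticketed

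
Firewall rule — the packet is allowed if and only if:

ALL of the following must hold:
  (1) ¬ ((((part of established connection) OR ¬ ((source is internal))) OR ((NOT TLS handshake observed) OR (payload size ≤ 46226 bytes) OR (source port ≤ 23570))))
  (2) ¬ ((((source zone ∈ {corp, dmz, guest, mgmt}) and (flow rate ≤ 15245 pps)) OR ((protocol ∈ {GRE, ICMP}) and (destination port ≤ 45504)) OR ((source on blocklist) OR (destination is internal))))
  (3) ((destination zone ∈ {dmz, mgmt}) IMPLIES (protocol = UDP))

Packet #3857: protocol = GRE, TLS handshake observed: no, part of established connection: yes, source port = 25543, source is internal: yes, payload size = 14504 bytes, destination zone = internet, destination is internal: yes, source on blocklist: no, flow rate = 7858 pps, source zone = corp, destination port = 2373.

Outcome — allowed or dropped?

Dropped

Atomic conditions:
  part of established connection: yes → true
  source is internal: yes → true
  NOT TLS handshake observed: no → true
  payload size ≤ 46226 bytes: 14504 ≤ 46226 is true
  source port ≤ 23570: 25543 ≤ 23570 is false
  source zone ∈ {corp, dmz, guest, mgmt}: corp is in the set → true
  flow rate ≤ 15245 pps: 7858 ≤ 15245 is true
  protocol ∈ {GRE, ICMP}: GRE is in the set → true
  destination port ≤ 45504: 2373 ≤ 45504 is true
  source on blocklist: no → false
  destination is internal: yes → true
  destination zone ∈ {dmz, mgmt}: internet is not in the set → false
  protocol = UDP: GRE == UDP is false
Combine:
[1.1.1.2] NOT true = false
[1.1.1] true OR false = true
[1.1.2] true OR true OR false = true
[1.1] true OR true = true
[1] NOT true = false
[2.1.1] true AND true = true
[2.1.2] true AND true = true
[2.1.3] false OR true = true
[2.1] true OR true OR true = true
[2] NOT true = false
[3] false → false (antecedent false ⇒ implication holds) = true
[root] false AND false AND true = false
Overall: false → dropped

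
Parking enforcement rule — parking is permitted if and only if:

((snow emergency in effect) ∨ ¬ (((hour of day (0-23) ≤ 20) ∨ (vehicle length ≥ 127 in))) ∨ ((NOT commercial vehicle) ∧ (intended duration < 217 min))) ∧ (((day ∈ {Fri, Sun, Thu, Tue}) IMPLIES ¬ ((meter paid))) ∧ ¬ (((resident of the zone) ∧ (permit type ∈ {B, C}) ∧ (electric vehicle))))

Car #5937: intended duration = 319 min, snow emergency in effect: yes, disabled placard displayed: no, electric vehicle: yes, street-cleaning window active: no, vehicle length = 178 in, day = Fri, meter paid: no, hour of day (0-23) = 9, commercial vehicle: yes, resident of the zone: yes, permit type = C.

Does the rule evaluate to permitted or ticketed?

Atomic conditions:
  snow emergency in effect: yes → true
  hour of day (0-23) ≤ 20: 9 ≤ 20 is true
  vehicle length ≥ 127 in: 178 ≥ 127 is true
  NOT commercial vehicle: yes → false
  intended duration < 217 min: 319 < 217 is false
  day ∈ {Fri, Sun, Thu, Tue}: Fri is in the set → true
  meter paid: no → false
  resident of the zone: yes → true
  permit type ∈ {B, C}: C is in the set → true
  electric vehicle: yes → true
Combine:
[1.2.1] true OR true = true
[1.2] NOT true = false
[1.3] false AND false = false
[1] true OR false OR false = true
[2.1.2] NOT false = true
[2.1] true → true = true
[2.2.1] true AND true AND true = true
[2.2] NOT true = false
[2] true AND false = false
[root] true AND false = false
Overall: false → ticketed

Ticketed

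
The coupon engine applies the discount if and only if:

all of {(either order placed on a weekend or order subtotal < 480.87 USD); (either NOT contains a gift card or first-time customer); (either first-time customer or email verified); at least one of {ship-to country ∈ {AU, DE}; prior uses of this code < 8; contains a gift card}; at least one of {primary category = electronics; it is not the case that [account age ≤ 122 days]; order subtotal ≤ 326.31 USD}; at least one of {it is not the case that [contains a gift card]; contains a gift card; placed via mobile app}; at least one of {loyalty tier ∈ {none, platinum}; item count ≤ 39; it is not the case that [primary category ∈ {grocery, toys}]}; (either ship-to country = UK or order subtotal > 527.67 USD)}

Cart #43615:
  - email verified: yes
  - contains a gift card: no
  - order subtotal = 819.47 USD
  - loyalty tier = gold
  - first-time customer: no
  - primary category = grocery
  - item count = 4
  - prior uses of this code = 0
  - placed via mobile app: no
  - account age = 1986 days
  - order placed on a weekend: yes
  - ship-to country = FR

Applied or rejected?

Applied

Atomic conditions:
  order placed on a weekend: yes → true
  order subtotal < 480.87 USD: 819.47 < 480.87 is false
  NOT contains a gift card: no → true
  first-time customer: no → false
  email verified: yes → true
  ship-to country ∈ {AU, DE}: FR is not in the set → false
  prior uses of this code < 8: 0 < 8 is true
  contains a gift card: no → false
  primary category = electronics: grocery == electronics is false
  account age ≤ 122 days: 1986 ≤ 122 is false
  order subtotal ≤ 326.31 USD: 819.47 ≤ 326.31 is false
  placed via mobile app: no → false
  loyalty tier ∈ {none, platinum}: gold is not in the set → false
  item count ≤ 39: 4 ≤ 39 is true
  primary category ∈ {grocery, toys}: grocery is in the set → true
  ship-to country = UK: FR == UK is false
  order subtotal > 527.67 USD: 819.47 > 527.67 is true
Combine:
[1] true OR false = true
[2] true OR false = true
[3] false OR true = true
[4] false OR true OR false = true
[5.2] NOT false = true
[5] false OR true OR false = true
[6.1] NOT false = true
[6] true OR false OR false = true
[7.3] NOT true = false
[7] false OR true OR false = true
[8] false OR true = true
[root] true AND true AND true AND true AND true AND true AND true AND true = true
Overall: true → applied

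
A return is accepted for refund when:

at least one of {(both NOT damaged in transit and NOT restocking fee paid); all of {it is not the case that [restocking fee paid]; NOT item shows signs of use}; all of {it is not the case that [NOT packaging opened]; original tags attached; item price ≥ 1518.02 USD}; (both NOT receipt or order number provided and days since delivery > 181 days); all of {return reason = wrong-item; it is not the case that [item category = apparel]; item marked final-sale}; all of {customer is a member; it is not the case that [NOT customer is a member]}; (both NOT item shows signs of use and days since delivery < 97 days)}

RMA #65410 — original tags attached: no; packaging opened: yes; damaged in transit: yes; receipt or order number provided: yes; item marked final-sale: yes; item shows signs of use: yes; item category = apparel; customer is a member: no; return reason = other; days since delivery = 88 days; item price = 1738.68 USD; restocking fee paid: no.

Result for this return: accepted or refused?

Atomic conditions:
  NOT damaged in transit: yes → false
  NOT restocking fee paid: no → true
  restocking fee paid: no → false
  NOT item shows signs of use: yes → false
  NOT packaging opened: yes → false
  original tags attached: no → false
  item price ≥ 1518.02 USD: 1738.68 ≥ 1518.02 is true
  NOT receipt or order number provided: yes → false
  days since delivery > 181 days: 88 > 181 is false
  return reason = wrong-item: other == wrong-item is false
  item category = apparel: apparel == apparel is true
  item marked final-sale: yes → true
  customer is a member: no → false
  NOT customer is a member: no → true
  days since delivery < 97 days: 88 < 97 is true
Combine:
[1] false AND true = false
[2.1] NOT false = true
[2] true AND false = false
[3.1] NOT false = true
[3] true AND false AND true = false
[4] false AND false = false
[5.2] NOT true = false
[5] false AND false AND true = false
[6.2] NOT true = false
[6] false AND false = false
[7] false AND true = false
[root] false OR false OR false OR false OR false OR false OR false = false
Overall: false → refused

Refused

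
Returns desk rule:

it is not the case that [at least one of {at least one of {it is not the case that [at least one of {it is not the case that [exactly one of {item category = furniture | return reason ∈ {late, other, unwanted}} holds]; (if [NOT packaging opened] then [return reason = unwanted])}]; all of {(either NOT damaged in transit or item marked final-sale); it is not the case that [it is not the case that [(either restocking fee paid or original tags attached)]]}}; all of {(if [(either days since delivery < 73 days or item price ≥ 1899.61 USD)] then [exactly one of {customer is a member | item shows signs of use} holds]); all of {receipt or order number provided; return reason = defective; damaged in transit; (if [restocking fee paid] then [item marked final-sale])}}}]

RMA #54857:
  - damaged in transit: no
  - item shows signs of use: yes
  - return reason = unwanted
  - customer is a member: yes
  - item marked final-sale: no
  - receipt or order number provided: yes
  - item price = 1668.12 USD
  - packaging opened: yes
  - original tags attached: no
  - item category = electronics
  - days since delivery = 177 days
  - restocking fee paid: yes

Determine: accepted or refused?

Atomic conditions:
  item category = furniture: electronics == furniture is false
  return reason ∈ {late, other, unwanted}: unwanted is in the set → true
  NOT packaging opened: yes → false
  return reason = unwanted: unwanted == unwanted is true
  NOT damaged in transit: no → true
  item marked final-sale: no → false
  restocking fee paid: yes → true
  original tags attached: no → false
  days since delivery < 73 days: 177 < 73 is false
  item price ≥ 1899.61 USD: 1668.12 ≥ 1899.61 is false
  customer is a member: yes → true
  item shows signs of use: yes → true
  receipt or order number provided: yes → true
  return reason = defective: unwanted == defective is false
  damaged in transit: no → false
Combine:
[1.1.1.1.1.1] exactly-one(false, true) = true
[1.1.1.1.1] NOT true = false
[1.1.1.1.2] false → true (antecedent false ⇒ implication holds) = true
[1.1.1.1] false OR true = true
[1.1.1] NOT true = false
[1.1.2.1] true OR false = true
[1.1.2.2.1.1] true OR false = true
[1.1.2.2.1] NOT true = false
[1.1.2.2] NOT false = true
[1.1.2] true AND true = true
[1.1] false OR true = true
[1.2.1.1] false OR false = false
[1.2.1.2] exactly-one(true, true) = false
[1.2.1] false → false (antecedent false ⇒ implication holds) = true
[1.2.2.4] true → false = false
[1.2.2] true AND false AND false AND false = false
[1.2] true AND false = false
[1] true OR false = true
[root] NOT true = false
Overall: false → refused

Refused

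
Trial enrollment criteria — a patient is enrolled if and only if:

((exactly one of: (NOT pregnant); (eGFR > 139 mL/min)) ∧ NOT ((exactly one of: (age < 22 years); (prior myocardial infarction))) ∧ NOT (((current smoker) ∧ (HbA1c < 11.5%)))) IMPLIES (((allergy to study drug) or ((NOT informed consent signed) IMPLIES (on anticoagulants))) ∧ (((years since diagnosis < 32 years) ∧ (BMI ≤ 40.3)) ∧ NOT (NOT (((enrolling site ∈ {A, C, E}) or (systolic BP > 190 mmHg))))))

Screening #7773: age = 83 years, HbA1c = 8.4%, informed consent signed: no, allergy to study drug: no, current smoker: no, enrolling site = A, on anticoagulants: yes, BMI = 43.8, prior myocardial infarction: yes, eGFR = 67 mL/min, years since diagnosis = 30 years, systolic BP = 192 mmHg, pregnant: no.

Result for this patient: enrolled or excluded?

Enrolled

Atomic conditions:
  NOT pregnant: no → true
  eGFR > 139 mL/min: 67 > 139 is false
  age < 22 years: 83 < 22 is false
  prior myocardial infarction: yes → true
  current smoker: no → false
  HbA1c < 11.5%: 8.4 < 11.5 is true
  allergy to study drug: no → false
  NOT informed consent signed: no → true
  on anticoagulants: yes → true
  years since diagnosis < 32 years: 30 < 32 is true
  BMI ≤ 40.3: 43.8 ≤ 40.3 is false
  enrolling site ∈ {A, C, E}: A is in the set → true
  systolic BP > 190 mmHg: 192 > 190 is true
Combine:
[1.1] exactly-one(true, false) = true
[1.2.1] exactly-one(false, true) = true
[1.2] NOT true = false
[1.3.1] false AND true = false
[1.3] NOT false = true
[1] true AND false AND true = false
[2.1.2] true → true = true
[2.1] false OR true = true
[2.2.1] true AND false = false
[2.2.2.1.1] true OR true = true
[2.2.2.1] NOT true = false
[2.2.2] NOT false = true
[2.2] false AND true = false
[2] true AND false = false
[root] false → false (antecedent false ⇒ implication holds) = true
Overall: true → enrolled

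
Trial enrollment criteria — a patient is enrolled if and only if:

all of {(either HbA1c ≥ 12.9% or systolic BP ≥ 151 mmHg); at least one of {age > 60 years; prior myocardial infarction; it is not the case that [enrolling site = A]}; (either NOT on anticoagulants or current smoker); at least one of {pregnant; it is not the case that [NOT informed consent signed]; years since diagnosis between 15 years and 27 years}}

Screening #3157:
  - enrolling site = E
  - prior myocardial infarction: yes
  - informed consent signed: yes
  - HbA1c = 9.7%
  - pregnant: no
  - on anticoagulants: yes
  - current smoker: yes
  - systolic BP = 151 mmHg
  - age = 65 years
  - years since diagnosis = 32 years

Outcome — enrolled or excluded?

Enrolled

Atomic conditions:
  HbA1c ≥ 12.9%: 9.7 ≥ 12.9 is false
  systolic BP ≥ 151 mmHg: 151 ≥ 151 is true
  age > 60 years: 65 > 60 is true
  prior myocardial infarction: yes → true
  enrolling site = A: E == A is false
  NOT on anticoagulants: yes → false
  current smoker: yes → true
  pregnant: no → false
  NOT informed consent signed: yes → false
  years since diagnosis between 15 years and 27 years: 32 in [15, 27] is false
Combine:
[1] false OR true = true
[2.3] NOT false = true
[2] true OR true OR true = true
[3] false OR true = true
[4.2] NOT false = true
[4] false OR true OR false = true
[root] true AND true AND true AND true = true
Overall: true → enrolled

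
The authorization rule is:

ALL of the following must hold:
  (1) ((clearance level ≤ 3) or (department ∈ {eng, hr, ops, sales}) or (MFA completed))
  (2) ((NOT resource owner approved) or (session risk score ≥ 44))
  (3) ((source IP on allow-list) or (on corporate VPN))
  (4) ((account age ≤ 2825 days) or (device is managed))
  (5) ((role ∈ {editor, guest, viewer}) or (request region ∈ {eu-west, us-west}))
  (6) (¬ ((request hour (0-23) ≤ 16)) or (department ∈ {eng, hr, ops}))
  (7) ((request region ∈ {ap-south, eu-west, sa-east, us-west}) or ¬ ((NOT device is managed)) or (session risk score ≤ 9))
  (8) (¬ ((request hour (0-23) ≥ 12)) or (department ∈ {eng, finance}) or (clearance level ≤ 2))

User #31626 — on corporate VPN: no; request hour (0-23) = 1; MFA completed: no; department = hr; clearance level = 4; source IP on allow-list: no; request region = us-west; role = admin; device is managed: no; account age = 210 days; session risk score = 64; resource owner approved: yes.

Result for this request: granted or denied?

Denied

Atomic conditions:
  clearance level ≤ 3: 4 ≤ 3 is false
  department ∈ {eng, hr, ops, sales}: hr is in the set → true
  MFA completed: no → false
  NOT resource owner approved: yes → false
  session risk score ≥ 44: 64 ≥ 44 is true
  source IP on allow-list: no → false
  on corporate VPN: no → false
  account age ≤ 2825 days: 210 ≤ 2825 is true
  device is managed: no → false
  role ∈ {editor, guest, viewer}: admin is not in the set → false
  request region ∈ {eu-west, us-west}: us-west is in the set → true
  request hour (0-23) ≤ 16: 1 ≤ 16 is true
  department ∈ {eng, hr, ops}: hr is in the set → true
  request region ∈ {ap-south, eu-west, sa-east, us-west}: us-west is in the set → true
  NOT device is managed: no → true
  session risk score ≤ 9: 64 ≤ 9 is false
  request hour (0-23) ≥ 12: 1 ≥ 12 is false
  department ∈ {eng, finance}: hr is not in the set → false
  clearance level ≤ 2: 4 ≤ 2 is false
Combine:
[1] false OR true OR false = true
[2] false OR true = true
[3] false OR false = false
[4] true OR false = true
[5] false OR true = true
[6.1] NOT true = false
[6] false OR true = true
[7.2] NOT true = false
[7] true OR false OR false = true
[8.1] NOT false = true
[8] true OR false OR false = true
[root] true AND true AND false AND true AND true AND true AND true AND true = false
Overall: false → denied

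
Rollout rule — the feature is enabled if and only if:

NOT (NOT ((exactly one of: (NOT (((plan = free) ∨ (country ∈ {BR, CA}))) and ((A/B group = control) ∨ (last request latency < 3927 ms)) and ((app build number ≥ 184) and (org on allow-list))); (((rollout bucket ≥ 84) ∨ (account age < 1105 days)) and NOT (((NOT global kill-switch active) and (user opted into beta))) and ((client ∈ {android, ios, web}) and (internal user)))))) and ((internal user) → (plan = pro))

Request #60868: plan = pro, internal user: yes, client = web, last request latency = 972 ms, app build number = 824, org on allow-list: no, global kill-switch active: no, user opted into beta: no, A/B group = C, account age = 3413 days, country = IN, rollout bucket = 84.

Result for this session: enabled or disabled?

Enabled

Atomic conditions:
  plan = free: pro == free is false
  country ∈ {BR, CA}: IN is not in the set → false
  A/B group = control: C == control is false
  last request latency < 3927 ms: 972 < 3927 is true
  app build number ≥ 184: 824 ≥ 184 is true
  org on allow-list: no → false
  rollout bucket ≥ 84: 84 ≥ 84 is true
  account age < 1105 days: 3413 < 1105 is false
  NOT global kill-switch active: no → true
  user opted into beta: no → false
  client ∈ {android, ios, web}: web is in the set → true
  internal user: yes → true
  plan = pro: pro == pro is true
Combine:
[1.1.1.1.1.1] false OR false = false
[1.1.1.1.1] NOT false = true
[1.1.1.1.2] false OR true = true
[1.1.1.1.3] true AND false = false
[1.1.1.1] true AND true AND false = false
[1.1.1.2.1] true OR false = true
[1.1.1.2.2.1] true AND false = false
[1.1.1.2.2] NOT false = true
[1.1.1.2.3] true AND true = true
[1.1.1.2] true AND true AND true = true
[1.1.1] exactly-one(false, true) = true
[1.1] NOT true = false
[1] NOT false = true
[2] true → true = true
[root] true AND true = true
Overall: true → enabled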